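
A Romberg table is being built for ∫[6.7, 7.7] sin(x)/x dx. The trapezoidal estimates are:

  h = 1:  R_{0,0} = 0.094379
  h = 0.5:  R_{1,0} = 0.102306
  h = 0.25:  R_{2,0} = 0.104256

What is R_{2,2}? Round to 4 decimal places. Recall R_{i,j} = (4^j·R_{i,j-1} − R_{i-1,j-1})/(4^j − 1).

Richardson extrapolation on the trapezoidal column (denominator 4−1=3):
R_{1,1} = 0.102306 + (0.102306 − 0.094379)/3 = 0.104948
R_{2,1} = (4·0.104256 − 0.102306) / 3 = 0.104906
R_{2,2} = 0.104906 + (0.104906 − 0.104948)/15 = 0.104903

0.1049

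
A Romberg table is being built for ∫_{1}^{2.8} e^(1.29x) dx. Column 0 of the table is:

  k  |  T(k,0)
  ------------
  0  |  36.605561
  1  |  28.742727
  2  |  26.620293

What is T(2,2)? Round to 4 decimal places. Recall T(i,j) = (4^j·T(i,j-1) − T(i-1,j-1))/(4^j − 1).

25.8989

Richardson extrapolation on the trapezoidal column (denominator 4−1=3):
T(1,1) = 28.742727 + (28.742727 − 36.605561)/3 = 26.121782
T(2,1) = 26.620293 + (26.620293 − 28.742727)/3 = 25.912815
T(2,2) = 25.912815 + (25.912815 − 26.121782)/15 = 25.898884
(Column j=1 coincides with Simpson's rule on the same nodes.)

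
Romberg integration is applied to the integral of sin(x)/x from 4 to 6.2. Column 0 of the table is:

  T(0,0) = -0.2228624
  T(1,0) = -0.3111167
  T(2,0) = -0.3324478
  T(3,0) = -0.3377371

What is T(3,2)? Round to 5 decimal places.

T(2,1) = -0.3324478 + (-0.3324478 − (-0.3111167))/3 = -0.3395582
T(3,1) = -0.3377371 + (-0.3377371 − (-0.3324478))/3 = -0.3395002
T(3,2) = -0.3395002 + (-0.3395002 − (-0.3395582))/15 = -0.3394963

-0.33950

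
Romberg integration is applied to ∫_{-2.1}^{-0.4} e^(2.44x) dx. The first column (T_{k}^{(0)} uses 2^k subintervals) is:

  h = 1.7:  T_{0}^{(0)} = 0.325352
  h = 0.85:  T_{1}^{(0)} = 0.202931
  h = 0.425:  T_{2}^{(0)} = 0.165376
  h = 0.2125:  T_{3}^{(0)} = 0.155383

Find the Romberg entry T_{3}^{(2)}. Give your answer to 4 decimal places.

Richardson extrapolation on the trapezoidal column (denominator 4−1=3):
T_{2}^{(1)} = 0.165376 + (0.165376 − 0.202931)/3 = 0.152858
T_{3}^{(1)} = (4·0.155383 − 0.165376) / 3 = 0.152052
T_{3}^{(2)} = (16·0.152052 − 0.152858) / 15 = 0.151998

0.1520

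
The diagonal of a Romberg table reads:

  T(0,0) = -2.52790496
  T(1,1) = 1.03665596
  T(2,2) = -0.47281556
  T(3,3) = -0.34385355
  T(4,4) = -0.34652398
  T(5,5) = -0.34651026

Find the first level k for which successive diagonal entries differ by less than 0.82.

k = 3

|T(1,1) − T(0,0)| = 3.56456092 ≥ 0.82
|T(2,2) − T(1,1)| = 1.50947152 ≥ 0.82
|T(3,3) − T(2,2)| = 0.12896201 < 0.82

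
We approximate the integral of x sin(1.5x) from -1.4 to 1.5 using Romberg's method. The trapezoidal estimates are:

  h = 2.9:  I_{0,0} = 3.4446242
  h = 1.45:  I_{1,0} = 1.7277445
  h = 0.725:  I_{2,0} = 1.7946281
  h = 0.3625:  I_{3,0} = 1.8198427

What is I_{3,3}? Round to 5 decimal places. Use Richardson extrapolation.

1.82849

I_{1,1} = (4·1.7277445 − 3.4446242) / 3 = 1.1554513
I_{2,1} = (4·1.7946281 − 1.7277445) / 3 = 1.8169226
I_{3,1} = 1.8198427 + (1.8198427 − 1.7946281)/3 = 1.8282476
I_{2,2} = 1.8169226 + (1.8169226 − 1.1554513)/15 = 1.8610207
I_{3,2} = (16·1.8282476 − 1.8169226) / 15 = 1.8290026
I_{3,3} = 1.8290026 + (1.8290026 − 1.8610207)/63 = 1.8284944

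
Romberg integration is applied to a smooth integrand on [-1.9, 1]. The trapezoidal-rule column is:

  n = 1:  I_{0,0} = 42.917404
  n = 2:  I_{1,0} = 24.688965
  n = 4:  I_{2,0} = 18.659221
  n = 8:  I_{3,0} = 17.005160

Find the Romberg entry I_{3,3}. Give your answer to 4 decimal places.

I_{1,1} = 24.688965 + (24.688965 − 42.917404)/3 = 18.612819
I_{2,1} = 18.659221 + (18.659221 − 24.688965)/3 = 16.649306
I_{3,1} = 17.005160 + (17.005160 − 18.659221)/3 = 16.453806
I_{2,2} = 16.649306 + (16.649306 − 18.612819)/15 = 16.518405
I_{3,2} = (16·16.453806 − 16.649306) / 15 = 16.440773
I_{3,3} = 16.440773 + (16.440773 − 16.518405)/63 = 16.439541

16.4395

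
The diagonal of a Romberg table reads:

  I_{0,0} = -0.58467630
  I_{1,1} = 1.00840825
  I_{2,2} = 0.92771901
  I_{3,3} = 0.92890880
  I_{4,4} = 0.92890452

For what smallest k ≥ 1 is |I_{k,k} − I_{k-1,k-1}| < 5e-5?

|I_{1,1} − I_{0,0}| = 1.59308455 ≥ 5e-5
|I_{2,2} − I_{1,1}| = 0.08068924 ≥ 5e-5
|I_{3,3} − I_{2,2}| = 0.00118979 ≥ 5e-5
|I_{4,4} − I_{3,3}| = 0.00000428 < 5e-5

k = 4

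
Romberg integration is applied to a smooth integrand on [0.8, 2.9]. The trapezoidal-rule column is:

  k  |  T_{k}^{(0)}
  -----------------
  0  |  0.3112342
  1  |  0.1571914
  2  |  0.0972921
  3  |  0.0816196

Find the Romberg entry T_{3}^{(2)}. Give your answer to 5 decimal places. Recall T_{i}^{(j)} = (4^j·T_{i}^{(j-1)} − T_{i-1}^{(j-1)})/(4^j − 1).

0.07633

Richardson extrapolation on the trapezoidal column (denominator 4−1=3):
T_{2}^{(1)} = (4·0.0972921 − 0.1571914) / 3 = 0.0773257
T_{3}^{(1)} = (4·0.0816196 − 0.0972921) / 3 = 0.0763954
T_{3}^{(2)} = 0.0763954 + (0.0763954 − 0.0773257)/15 = 0.0763334
(Column j=1 coincides with Simpson's rule on the same nodes.)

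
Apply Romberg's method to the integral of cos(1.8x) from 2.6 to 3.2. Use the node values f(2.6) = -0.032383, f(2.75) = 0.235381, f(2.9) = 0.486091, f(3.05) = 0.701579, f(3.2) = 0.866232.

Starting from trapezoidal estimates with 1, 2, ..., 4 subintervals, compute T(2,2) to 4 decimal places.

T(0,0) (trapezoid, 1 panel, h=0.6000): 0.250155
T(1,0) (trapezoid, 2 panels, h=0.3000): 0.270905
T(2,0) (trapezoid, 4 panels, h=0.1500): 0.275996
T(1,1) = 0.270905 + (0.270905 − 0.250155)/3 = 0.277822
T(2,1) = 0.275996 + (0.275996 − 0.270905)/3 = 0.277693
T(2,2) = 0.277693 + (0.277693 − 0.277822)/15 = 0.277684

0.2777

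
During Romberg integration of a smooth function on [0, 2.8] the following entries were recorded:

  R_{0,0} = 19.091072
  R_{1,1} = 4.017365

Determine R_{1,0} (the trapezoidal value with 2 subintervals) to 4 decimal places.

7.7858

From R_{1,1} = (4·R_{1,0} − R_{0,0})/3, solve for R_{1,0}:
4·R_{1,0} = 3·4.017365 + 19.091072 = 31.143167
R_{1,0} = 7.785792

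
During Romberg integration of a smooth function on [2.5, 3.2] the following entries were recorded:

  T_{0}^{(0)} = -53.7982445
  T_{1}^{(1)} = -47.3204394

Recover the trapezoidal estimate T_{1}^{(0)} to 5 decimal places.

From T_{1}^{(1)} = (4·T_{1}^{(0)} − T_{0}^{(0)})/3, solve for T_{1}^{(0)}:
4·T_{1}^{(0)} = 3·(-47.3204394) + (-53.7982445) = -195.7595627
T_{1}^{(0)} = -48.9398907

-48.93989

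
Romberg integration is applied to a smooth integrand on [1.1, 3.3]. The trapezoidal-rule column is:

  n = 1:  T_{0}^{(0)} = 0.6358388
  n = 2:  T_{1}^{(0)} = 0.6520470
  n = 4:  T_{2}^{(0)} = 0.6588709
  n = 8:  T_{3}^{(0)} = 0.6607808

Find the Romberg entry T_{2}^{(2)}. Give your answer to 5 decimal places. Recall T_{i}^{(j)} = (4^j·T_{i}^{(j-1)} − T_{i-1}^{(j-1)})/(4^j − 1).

Richardson extrapolation on the trapezoidal column (denominator 4−1=3):
T_{1}^{(1)} = 0.6520470 + (0.6520470 − 0.6358388)/3 = 0.6574497
T_{2}^{(1)} = 0.6588709 + (0.6588709 − 0.6520470)/3 = 0.6611455
T_{2}^{(2)} = (16·0.6611455 − 0.6574497) / 15 = 0.6613919

0.66139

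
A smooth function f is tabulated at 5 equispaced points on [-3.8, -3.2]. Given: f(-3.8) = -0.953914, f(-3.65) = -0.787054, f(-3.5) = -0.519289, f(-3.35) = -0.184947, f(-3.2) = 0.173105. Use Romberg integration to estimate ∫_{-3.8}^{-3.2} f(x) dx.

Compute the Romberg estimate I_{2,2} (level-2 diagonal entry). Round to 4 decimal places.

-0.2853

I_{0,0} (trapezoid, 1 panel, h=0.6000): -0.234243
I_{1,0} (trapezoid, 2 panels, h=0.3000): -0.272908
I_{2,0} (trapezoid, 4 panels, h=0.1500): -0.282254
I_{1,1} = -0.272908 + (-0.272908 − (-0.234243))/3 = -0.285796
I_{2,1} = -0.282254 + (-0.282254 − (-0.272908))/3 = -0.285369
I_{2,2} = -0.285369 + (-0.285369 − (-0.285796))/15 = -0.285341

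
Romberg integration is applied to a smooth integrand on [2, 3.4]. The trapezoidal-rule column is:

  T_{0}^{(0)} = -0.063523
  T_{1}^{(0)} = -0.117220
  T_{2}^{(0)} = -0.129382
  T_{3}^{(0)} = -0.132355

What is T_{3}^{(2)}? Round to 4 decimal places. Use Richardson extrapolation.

Richardson extrapolation on the trapezoidal column (denominator 4−1=3):
T_{2}^{(1)} = -0.129382 + (-0.129382 − (-0.117220))/3 = -0.133436
T_{3}^{(1)} = (4·(-0.132355) − (-0.129382)) / 3 = -0.133346
T_{3}^{(2)} = -0.133346 + (-0.133346 − (-0.133436))/15 = -0.133340

-0.1333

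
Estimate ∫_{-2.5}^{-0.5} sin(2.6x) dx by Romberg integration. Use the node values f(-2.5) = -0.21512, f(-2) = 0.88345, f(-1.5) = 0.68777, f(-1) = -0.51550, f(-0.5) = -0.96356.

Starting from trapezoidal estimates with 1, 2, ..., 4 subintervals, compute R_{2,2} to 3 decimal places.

R_{0,0} (trapezoid, 1 panel, h=2.0000): -1.17868
R_{1,0} (trapezoid, 2 panels, h=1.0000): 0.09843
R_{2,0} (trapezoid, 4 panels, h=0.5000): 0.23319
R_{1,1} = 0.09843 + (0.09843 − (-1.17868))/3 = 0.52413
R_{2,1} = 0.23319 + (0.23319 − 0.09843)/3 = 0.27811
R_{2,2} = 0.27811 + (0.27811 − 0.52413)/15 = 0.26171

0.262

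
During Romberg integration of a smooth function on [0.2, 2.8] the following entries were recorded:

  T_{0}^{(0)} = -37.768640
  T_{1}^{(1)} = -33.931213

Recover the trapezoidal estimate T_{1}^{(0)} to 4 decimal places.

-34.8906

From T_{1}^{(1)} = (4·T_{1}^{(0)} − T_{0}^{(0)})/3, solve for T_{1}^{(0)}:
4·T_{1}^{(0)} = 3·(-33.931213) + (-37.768640) = -139.562279
T_{1}^{(0)} = -34.890570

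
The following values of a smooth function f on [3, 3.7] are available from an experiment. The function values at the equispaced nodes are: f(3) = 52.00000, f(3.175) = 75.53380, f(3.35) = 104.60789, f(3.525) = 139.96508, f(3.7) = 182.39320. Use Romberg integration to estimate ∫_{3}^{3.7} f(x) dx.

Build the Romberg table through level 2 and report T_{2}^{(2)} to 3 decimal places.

76.160

T_{0}^{(0)} (trapezoid, 1 panel, h=0.7000): 82.03762
T_{1}^{(0)} (trapezoid, 2 panels, h=0.3500): 77.63157
T_{2}^{(0)} (trapezoid, 4 panels, h=0.1750): 76.52809
T_{1}^{(1)} = 77.63157 + (77.63157 − 82.03762)/3 = 76.16289
T_{2}^{(1)} = 76.52809 + (76.52809 − 77.63157)/3 = 76.16026
T_{2}^{(2)} = 76.16026 + (76.16026 − 76.16289)/15 = 76.16008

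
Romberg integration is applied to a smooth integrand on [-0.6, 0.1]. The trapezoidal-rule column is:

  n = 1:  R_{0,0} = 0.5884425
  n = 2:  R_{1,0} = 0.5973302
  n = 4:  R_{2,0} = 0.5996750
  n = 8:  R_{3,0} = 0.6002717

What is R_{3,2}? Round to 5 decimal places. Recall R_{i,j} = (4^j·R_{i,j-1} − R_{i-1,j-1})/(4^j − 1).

0.60047

Richardson extrapolation on the trapezoidal column (denominator 4−1=3):
R_{2,1} = 0.5996750 + (0.5996750 − 0.5973302)/3 = 0.6004566
R_{3,1} = 0.6002717 + (0.6002717 − 0.5996750)/3 = 0.6004706
R_{3,2} = 0.6004706 + (0.6004706 − 0.6004566)/15 = 0.6004715
(Column j=1 coincides with Simpson's rule on the same nodes.)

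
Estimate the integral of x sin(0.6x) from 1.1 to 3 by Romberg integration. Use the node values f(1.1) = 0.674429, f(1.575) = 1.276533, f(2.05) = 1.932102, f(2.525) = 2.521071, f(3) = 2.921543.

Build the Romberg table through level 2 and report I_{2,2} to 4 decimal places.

I_{0,0} (trapezoid, 1 panel, h=1.9000): 3.416173
I_{1,0} (trapezoid, 2 panels, h=0.9500): 3.543584
I_{2,0} (trapezoid, 4 panels, h=0.4750): 3.575654
I_{1,1} = 3.543584 + (3.543584 − 3.416173)/3 = 3.586054
I_{2,1} = 3.575654 + (3.575654 − 3.543584)/3 = 3.586344
I_{2,2} = 3.586344 + (3.586344 − 3.586054)/15 = 3.586363

3.5864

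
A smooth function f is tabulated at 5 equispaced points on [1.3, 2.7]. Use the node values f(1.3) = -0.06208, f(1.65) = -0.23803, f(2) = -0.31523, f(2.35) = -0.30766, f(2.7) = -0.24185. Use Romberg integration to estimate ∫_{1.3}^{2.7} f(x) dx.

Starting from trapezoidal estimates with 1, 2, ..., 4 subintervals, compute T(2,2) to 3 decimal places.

T(0,0) (trapezoid, 1 panel, h=1.4000): -0.21275
T(1,0) (trapezoid, 2 panels, h=0.7000): -0.32704
T(2,0) (trapezoid, 4 panels, h=0.3500): -0.35451
T(1,1) = -0.32704 + (-0.32704 − (-0.21275))/3 = -0.36514
T(2,1) = -0.35451 + (-0.35451 − (-0.32704))/3 = -0.36367
T(2,2) = -0.36367 + (-0.36367 − (-0.36514))/15 = -0.36357

-0.364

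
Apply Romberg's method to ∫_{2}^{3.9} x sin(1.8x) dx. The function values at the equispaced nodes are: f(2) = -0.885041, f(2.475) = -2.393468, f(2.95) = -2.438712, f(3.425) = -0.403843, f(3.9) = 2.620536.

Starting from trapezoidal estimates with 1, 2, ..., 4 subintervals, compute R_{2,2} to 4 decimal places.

-2.2511

R_{0,0} (trapezoid, 1 panel, h=1.9000): 1.648720
R_{1,0} (trapezoid, 2 panels, h=0.9500): -1.492416
R_{2,0} (trapezoid, 4 panels, h=0.4750): -2.074931
R_{1,1} = -1.492416 + (-1.492416 − 1.648720)/3 = -2.539461
R_{2,1} = -2.074931 + (-2.074931 − (-1.492416))/3 = -2.269103
R_{2,2} = -2.269103 + (-2.269103 − (-2.539461))/15 = -2.251079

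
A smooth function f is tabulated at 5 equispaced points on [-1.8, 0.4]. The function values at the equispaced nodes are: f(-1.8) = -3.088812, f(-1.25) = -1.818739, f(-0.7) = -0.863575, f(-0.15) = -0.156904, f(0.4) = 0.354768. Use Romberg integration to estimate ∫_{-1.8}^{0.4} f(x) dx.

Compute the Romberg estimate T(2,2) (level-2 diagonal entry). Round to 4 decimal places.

-2.2665

T(0,0) (trapezoid, 1 panel, h=2.2000): -3.007448
T(1,0) (trapezoid, 2 panels, h=1.1000): -2.453657
T(2,0) (trapezoid, 4 panels, h=0.5500): -2.313432
T(1,1) = -2.453657 + (-2.453657 − (-3.007448))/3 = -2.269060
T(2,1) = -2.313432 + (-2.313432 − (-2.453657))/3 = -2.266690
T(2,2) = -2.266690 + (-2.266690 − (-2.269060))/15 = -2.266532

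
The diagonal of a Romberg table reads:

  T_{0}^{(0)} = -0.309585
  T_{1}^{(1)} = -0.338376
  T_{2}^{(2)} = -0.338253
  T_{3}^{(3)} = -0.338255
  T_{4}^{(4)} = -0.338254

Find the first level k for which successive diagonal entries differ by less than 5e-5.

k = 3

|T_{1}^{(1)} − T_{0}^{(0)}| = 0.028791 ≥ 5e-5
|T_{2}^{(2)} − T_{1}^{(1)}| = 0.000123 ≥ 5e-5
|T_{3}^{(3)} − T_{2}^{(2)}| = 0.000002 < 5e-5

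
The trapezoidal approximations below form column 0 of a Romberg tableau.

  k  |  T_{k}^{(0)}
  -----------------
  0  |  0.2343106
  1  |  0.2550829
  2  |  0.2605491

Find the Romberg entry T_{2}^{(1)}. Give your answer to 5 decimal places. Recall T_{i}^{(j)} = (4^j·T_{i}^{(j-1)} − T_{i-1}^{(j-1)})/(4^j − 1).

0.26237

T_{2}^{(1)} = 0.2605491 + (0.2605491 − 0.2550829)/3 = 0.2623712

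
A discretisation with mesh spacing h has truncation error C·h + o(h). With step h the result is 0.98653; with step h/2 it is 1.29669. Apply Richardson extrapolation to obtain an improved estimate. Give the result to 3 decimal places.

The leading error scales as h; refining by a factor of 2 reduces it by 2^1 = 2.
Extrapolated value = (2·A(h/2) − A(h)) / (2 − 1)
= (2·1.29669 − 0.98653) / 1
= 1.60685 / 1 = 1.60685

1.607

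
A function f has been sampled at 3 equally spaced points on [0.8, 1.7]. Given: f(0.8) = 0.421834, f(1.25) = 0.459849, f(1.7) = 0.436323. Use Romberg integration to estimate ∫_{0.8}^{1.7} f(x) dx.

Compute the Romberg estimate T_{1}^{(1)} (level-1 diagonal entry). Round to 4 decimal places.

0.4046

T_{0}^{(0)} (trapezoid, 1 panel, h=0.9000): 0.386171
T_{1}^{(0)} (trapezoid, 2 panels, h=0.4500): 0.400017
T_{1}^{(1)} = 0.400017 + (0.400017 − 0.386171)/3 = 0.404632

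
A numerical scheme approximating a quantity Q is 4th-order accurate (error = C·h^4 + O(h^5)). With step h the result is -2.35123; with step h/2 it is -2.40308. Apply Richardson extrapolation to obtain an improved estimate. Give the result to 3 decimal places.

-2.407

The leading error scales as h^4; refining by a factor of 2 reduces it by 2^4 = 16.
Extrapolated value = (16·A(h/2) − A(h)) / (16 − 1)
= (16·(-2.40308) − (-2.35123)) / 15
= -36.09805 / 15 = -2.40654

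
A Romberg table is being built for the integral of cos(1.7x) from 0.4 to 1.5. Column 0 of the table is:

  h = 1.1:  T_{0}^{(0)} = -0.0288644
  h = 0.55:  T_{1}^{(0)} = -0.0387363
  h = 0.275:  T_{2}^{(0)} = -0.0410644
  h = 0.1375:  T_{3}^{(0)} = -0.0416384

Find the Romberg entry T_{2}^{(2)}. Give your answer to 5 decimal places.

-0.04183

Richardson extrapolation on the trapezoidal column (denominator 4−1=3):
T_{1}^{(1)} = -0.0387363 + (-0.0387363 − (-0.0288644))/3 = -0.0420269
T_{2}^{(1)} = (4·(-0.0410644) − (-0.0387363)) / 3 = -0.0418404
T_{2}^{(2)} = (16·(-0.0418404) − (-0.0420269)) / 15 = -0.0418280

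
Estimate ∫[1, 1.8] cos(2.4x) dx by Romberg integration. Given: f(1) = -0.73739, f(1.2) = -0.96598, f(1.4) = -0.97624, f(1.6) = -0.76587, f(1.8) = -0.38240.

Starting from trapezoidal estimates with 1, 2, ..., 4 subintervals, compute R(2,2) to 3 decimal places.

-0.666

R(0,0) (trapezoid, 1 panel, h=0.8000): -0.44792
R(1,0) (trapezoid, 2 panels, h=0.4000): -0.61445
R(2,0) (trapezoid, 4 panels, h=0.2000): -0.65360
R(1,1) = -0.61445 + (-0.61445 − (-0.44792))/3 = -0.66996
R(2,1) = -0.65360 + (-0.65360 − (-0.61445))/3 = -0.66665
R(2,2) = -0.66665 + (-0.66665 − (-0.66996))/15 = -0.66643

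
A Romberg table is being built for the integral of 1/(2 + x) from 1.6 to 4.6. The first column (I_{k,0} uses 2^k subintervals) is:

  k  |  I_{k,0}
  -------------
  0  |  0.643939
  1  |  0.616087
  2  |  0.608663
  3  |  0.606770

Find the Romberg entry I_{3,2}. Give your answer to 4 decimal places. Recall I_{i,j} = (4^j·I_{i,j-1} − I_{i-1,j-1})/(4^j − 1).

0.6061

Richardson extrapolation on the trapezoidal column (denominator 4−1=3):
I_{2,1} = (4·0.608663 − 0.616087) / 3 = 0.606188
I_{3,1} = (4·0.606770 − 0.608663) / 3 = 0.606139
I_{3,2} = 0.606139 + (0.606139 − 0.606188)/15 = 0.606136
(Column j=1 coincides with Simpson's rule on the same nodes.)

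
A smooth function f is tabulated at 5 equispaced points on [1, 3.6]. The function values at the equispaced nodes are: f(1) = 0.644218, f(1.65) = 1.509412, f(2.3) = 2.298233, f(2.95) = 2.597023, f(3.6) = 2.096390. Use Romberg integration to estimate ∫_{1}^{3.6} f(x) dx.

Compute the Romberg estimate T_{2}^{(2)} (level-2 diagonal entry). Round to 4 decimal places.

5.1471

T_{0}^{(0)} (trapezoid, 1 panel, h=2.6000): 3.562790
T_{1}^{(0)} (trapezoid, 2 panels, h=1.3000): 4.769098
T_{2}^{(0)} (trapezoid, 4 panels, h=0.6500): 5.053732
T_{1}^{(1)} = 4.769098 + (4.769098 − 3.562790)/3 = 5.171201
T_{2}^{(1)} = 5.053732 + (5.053732 − 4.769098)/3 = 5.148610
T_{2}^{(2)} = 5.148610 + (5.148610 − 5.171201)/15 = 5.147104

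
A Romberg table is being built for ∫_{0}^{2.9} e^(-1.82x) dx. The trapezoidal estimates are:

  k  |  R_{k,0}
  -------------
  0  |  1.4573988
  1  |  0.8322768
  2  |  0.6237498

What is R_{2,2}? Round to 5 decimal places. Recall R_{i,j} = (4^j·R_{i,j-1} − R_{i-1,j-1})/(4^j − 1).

0.54960

Richardson extrapolation on the trapezoidal column (denominator 4−1=3):
R_{1,1} = 0.8322768 + (0.8322768 − 1.4573988)/3 = 0.6239028
R_{2,1} = 0.6237498 + (0.6237498 − 0.8322768)/3 = 0.5542408
R_{2,2} = (16·0.5542408 − 0.6239028) / 15 = 0.5495967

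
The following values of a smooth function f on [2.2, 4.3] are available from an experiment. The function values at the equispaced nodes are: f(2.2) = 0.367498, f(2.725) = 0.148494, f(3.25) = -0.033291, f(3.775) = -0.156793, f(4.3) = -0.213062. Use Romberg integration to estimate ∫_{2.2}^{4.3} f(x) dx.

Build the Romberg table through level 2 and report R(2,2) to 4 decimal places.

R(0,0) (trapezoid, 1 panel, h=2.1000): 0.162158
R(1,0) (trapezoid, 2 panels, h=1.0500): 0.046123
R(2,0) (trapezoid, 4 panels, h=0.5250): 0.018705
R(1,1) = 0.046123 + (0.046123 − 0.162158)/3 = 0.007445
R(2,1) = 0.018705 + (0.018705 − 0.046123)/3 = 0.009566
R(2,2) = 0.009566 + (0.009566 − 0.007445)/15 = 0.009707

0.0097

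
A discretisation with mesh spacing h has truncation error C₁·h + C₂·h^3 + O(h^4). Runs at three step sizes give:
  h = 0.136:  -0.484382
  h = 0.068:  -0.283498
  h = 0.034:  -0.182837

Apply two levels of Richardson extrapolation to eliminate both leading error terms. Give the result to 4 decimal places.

First eliminate the h term (factor 2^1 = 2):
  B₁ = (2·(-0.283498) − (-0.484382))/1 = -0.082614
  B₂ = (2·(-0.182837) − (-0.283498))/1 = -0.082176
Then eliminate the h^3 term (factor 2^3 = 8):
  (8·(-0.082176) − (-0.082614))/7 = -0.082113

-0.0821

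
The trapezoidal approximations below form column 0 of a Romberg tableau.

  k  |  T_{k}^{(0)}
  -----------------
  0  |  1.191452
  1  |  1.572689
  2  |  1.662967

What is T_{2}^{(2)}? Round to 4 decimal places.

1.6926

T_{1}^{(1)} = (4·1.572689 − 1.191452) / 3 = 1.699768
T_{2}^{(1)} = (4·1.662967 − 1.572689) / 3 = 1.693060
T_{2}^{(2)} = (16·1.693060 − 1.699768) / 15 = 1.692613
(Column j=1 coincides with Simpson's rule on the same nodes.)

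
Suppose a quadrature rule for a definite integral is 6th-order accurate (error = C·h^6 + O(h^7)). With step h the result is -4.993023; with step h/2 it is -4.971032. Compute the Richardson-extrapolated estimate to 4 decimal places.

The leading error scales as h^6; refining by a factor of 2 reduces it by 2^6 = 64.
Extrapolated value = (64·A(h/2) − A(h)) / (64 − 1)
= (64·(-4.971032) − (-4.993023)) / 63
= -313.153025 / 63 = -4.970683

-4.9707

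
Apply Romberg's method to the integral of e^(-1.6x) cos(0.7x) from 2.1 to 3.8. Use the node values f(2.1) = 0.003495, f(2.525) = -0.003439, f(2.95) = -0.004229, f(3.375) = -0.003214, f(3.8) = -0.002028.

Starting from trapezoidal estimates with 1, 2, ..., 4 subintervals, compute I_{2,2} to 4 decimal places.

I_{0,0} (trapezoid, 1 panel, h=1.7000): 0.001247
I_{1,0} (trapezoid, 2 panels, h=0.8500): -0.002971
I_{2,0} (trapezoid, 4 panels, h=0.4250): -0.004313
I_{1,1} = -0.002971 + (-0.002971 − 0.001247)/3 = -0.004377
I_{2,1} = -0.004313 + (-0.004313 − (-0.002971))/3 = -0.004760
I_{2,2} = -0.004760 + (-0.004760 − (-0.004377))/15 = -0.004786

-0.0048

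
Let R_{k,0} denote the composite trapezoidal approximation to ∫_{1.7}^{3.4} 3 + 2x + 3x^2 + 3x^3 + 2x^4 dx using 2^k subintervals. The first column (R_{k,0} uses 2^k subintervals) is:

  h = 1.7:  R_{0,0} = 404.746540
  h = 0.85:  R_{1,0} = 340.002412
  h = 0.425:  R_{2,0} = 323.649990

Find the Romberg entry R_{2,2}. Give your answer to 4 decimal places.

318.1844

Richardson extrapolation on the trapezoidal column (denominator 4−1=3):
R_{1,1} = (4·340.002412 − 404.746540) / 3 = 318.421036
R_{2,1} = (4·323.649990 − 340.002412) / 3 = 318.199183
R_{2,2} = (16·318.199183 − 318.421036) / 15 = 318.184393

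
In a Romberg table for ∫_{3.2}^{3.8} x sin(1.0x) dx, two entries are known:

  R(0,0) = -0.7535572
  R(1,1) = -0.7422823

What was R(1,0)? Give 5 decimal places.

-0.74510

From R(1,1) = (4·R(1,0) − R(0,0))/3, solve for R(1,0):
4·R(1,0) = 3·(-0.7422823) + (-0.7535572) = -2.9804041
R(1,0) = -0.7451010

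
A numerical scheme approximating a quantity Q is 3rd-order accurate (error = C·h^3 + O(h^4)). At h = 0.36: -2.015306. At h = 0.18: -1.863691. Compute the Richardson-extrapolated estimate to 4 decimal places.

-1.8420

The leading error scales as h^3; refining by a factor of 2 reduces it by 2^3 = 8.
Extrapolated value = (8·A(h/2) − A(h)) / (8 − 1)
= (8·(-1.863691) − (-2.015306)) / 7
= -12.894222 / 7 = -1.842032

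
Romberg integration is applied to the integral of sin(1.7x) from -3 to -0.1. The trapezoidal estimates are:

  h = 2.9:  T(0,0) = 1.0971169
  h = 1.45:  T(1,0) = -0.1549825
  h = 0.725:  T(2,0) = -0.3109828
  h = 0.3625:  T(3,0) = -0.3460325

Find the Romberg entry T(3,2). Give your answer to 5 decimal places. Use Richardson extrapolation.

-0.35736

Richardson extrapolation on the trapezoidal column (denominator 4−1=3):
T(2,1) = -0.3109828 + (-0.3109828 − (-0.1549825))/3 = -0.3629829
T(3,1) = -0.3460325 + (-0.3460325 − (-0.3109828))/3 = -0.3577157
T(3,2) = -0.3577157 + (-0.3577157 − (-0.3629829))/15 = -0.3573646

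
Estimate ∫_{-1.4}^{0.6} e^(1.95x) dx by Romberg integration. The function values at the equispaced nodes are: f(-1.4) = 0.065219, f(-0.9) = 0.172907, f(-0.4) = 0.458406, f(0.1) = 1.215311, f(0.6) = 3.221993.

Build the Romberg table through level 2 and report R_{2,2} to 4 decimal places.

1.6208

R_{0,0} (trapezoid, 1 panel, h=2.0000): 3.287212
R_{1,0} (trapezoid, 2 panels, h=1.0000): 2.102012
R_{2,0} (trapezoid, 4 panels, h=0.5000): 1.745115
R_{1,1} = 2.102012 + (2.102012 − 3.287212)/3 = 1.706945
R_{2,1} = 1.745115 + (1.745115 − 2.102012)/3 = 1.626149
R_{2,2} = 1.626149 + (1.626149 − 1.706945)/15 = 1.620763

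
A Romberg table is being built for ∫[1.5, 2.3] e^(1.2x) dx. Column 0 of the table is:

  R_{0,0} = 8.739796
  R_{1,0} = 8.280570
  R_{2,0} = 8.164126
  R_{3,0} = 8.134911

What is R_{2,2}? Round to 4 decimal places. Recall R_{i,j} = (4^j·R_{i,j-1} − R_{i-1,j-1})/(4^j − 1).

8.1252

Richardson extrapolation on the trapezoidal column (denominator 4−1=3):
R_{1,1} = (4·8.280570 − 8.739796) / 3 = 8.127495
R_{2,1} = 8.164126 + (8.164126 − 8.280570)/3 = 8.125311
R_{2,2} = 8.125311 + (8.125311 − 8.127495)/15 = 8.125165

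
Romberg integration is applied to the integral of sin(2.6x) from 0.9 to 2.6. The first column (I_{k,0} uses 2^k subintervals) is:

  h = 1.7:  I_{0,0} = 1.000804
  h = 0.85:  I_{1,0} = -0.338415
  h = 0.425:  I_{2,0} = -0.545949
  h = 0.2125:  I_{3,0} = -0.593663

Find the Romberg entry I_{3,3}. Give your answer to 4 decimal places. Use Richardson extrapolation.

-0.6093

Richardson extrapolation on the trapezoidal column (denominator 4−1=3):
I_{1,1} = (4·(-0.338415) − 1.000804) / 3 = -0.784821
I_{2,1} = (4·(-0.545949) − (-0.338415)) / 3 = -0.615127
I_{3,1} = (4·(-0.593663) − (-0.545949)) / 3 = -0.609568
I_{2,2} = -0.615127 + (-0.615127 − (-0.784821))/15 = -0.603814
I_{3,2} = (16·(-0.609568) − (-0.615127)) / 15 = -0.609197
I_{3,3} = -0.609197 + (-0.609197 − (-0.603814))/63 = -0.609282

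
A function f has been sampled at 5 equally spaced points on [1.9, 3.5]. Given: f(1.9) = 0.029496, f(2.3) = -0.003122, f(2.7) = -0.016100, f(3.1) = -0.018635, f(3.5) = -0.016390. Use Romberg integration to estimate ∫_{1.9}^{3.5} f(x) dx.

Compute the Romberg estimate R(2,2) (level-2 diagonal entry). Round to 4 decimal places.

R(0,0) (trapezoid, 1 panel, h=1.6000): 0.010485
R(1,0) (trapezoid, 2 panels, h=0.8000): -0.007638
R(2,0) (trapezoid, 4 panels, h=0.4000): -0.012522
R(1,1) = -0.007638 + (-0.007638 − 0.010485)/3 = -0.013679
R(2,1) = -0.012522 + (-0.012522 − (-0.007638))/3 = -0.014150
R(2,2) = -0.014150 + (-0.014150 − (-0.013679))/15 = -0.014181

-0.0142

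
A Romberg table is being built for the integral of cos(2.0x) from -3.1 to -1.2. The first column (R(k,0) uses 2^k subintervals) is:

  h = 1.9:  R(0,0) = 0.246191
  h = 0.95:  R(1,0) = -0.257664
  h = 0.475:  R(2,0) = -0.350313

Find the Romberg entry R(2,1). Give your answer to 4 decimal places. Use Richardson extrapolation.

-0.3812

R(2,1) = -0.350313 + (-0.350313 − (-0.257664))/3 = -0.381196
(Column j=1 coincides with Simpson's rule on the same nodes.)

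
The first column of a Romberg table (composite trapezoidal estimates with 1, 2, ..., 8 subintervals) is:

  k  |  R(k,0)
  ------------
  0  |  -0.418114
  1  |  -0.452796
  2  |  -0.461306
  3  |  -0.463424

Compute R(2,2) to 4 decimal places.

-0.4641

Richardson extrapolation on the trapezoidal column (denominator 4−1=3):
R(1,1) = (4·(-0.452796) − (-0.418114)) / 3 = -0.464357
R(2,1) = -0.461306 + (-0.461306 − (-0.452796))/3 = -0.464143
R(2,2) = (16·(-0.464143) − (-0.464357)) / 15 = -0.464129
(Column j=1 coincides with Simpson's rule on the same nodes.)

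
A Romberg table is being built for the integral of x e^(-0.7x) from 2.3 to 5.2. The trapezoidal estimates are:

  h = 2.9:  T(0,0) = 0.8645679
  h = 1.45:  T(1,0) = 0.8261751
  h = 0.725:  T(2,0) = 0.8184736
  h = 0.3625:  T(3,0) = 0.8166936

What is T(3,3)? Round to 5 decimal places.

0.81611

T(1,1) = (4·0.8261751 − 0.8645679) / 3 = 0.8133775
T(2,1) = (4·0.8184736 − 0.8261751) / 3 = 0.8159064
T(3,1) = (4·0.8166936 − 0.8184736) / 3 = 0.8161003
T(2,2) = 0.8159064 + (0.8159064 − 0.8133775)/15 = 0.8160750
T(3,2) = (16·0.8161003 − 0.8159064) / 15 = 0.8161132
T(3,3) = (64·0.8161132 − 0.8160750) / 63 = 0.8161138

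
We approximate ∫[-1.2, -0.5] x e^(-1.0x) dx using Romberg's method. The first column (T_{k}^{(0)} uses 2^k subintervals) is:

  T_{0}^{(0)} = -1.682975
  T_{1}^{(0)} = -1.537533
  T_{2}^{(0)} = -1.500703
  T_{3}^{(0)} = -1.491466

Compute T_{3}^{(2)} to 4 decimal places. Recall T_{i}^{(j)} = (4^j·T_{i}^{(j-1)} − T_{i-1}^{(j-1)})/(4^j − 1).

T_{2}^{(1)} = -1.500703 + (-1.500703 − (-1.537533))/3 = -1.488426
T_{3}^{(1)} = (4·(-1.491466) − (-1.500703)) / 3 = -1.488387
T_{3}^{(2)} = -1.488387 + (-1.488387 − (-1.488426))/15 = -1.488384

-1.4884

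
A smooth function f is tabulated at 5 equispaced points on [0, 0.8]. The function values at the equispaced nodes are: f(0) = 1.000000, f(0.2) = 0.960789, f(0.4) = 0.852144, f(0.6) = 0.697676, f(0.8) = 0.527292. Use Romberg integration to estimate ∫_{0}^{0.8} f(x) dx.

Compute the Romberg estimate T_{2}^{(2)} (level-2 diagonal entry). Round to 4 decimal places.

T_{0}^{(0)} (trapezoid, 1 panel, h=0.8000): 0.610917
T_{1}^{(0)} (trapezoid, 2 panels, h=0.4000): 0.646316
T_{2}^{(0)} (trapezoid, 4 panels, h=0.2000): 0.654851
T_{1}^{(1)} = 0.646316 + (0.646316 − 0.610917)/3 = 0.658116
T_{2}^{(1)} = 0.654851 + (0.654851 − 0.646316)/3 = 0.657696
T_{2}^{(2)} = 0.657696 + (0.657696 − 0.658116)/15 = 0.657668

0.6577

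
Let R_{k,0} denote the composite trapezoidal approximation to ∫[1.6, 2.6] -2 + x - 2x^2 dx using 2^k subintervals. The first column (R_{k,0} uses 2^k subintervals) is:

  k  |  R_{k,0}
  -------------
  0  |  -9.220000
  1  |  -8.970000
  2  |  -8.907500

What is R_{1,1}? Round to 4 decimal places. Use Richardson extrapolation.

-8.8867

R_{1,1} = -8.970000 + (-8.970000 − (-9.220000))/3 = -8.886667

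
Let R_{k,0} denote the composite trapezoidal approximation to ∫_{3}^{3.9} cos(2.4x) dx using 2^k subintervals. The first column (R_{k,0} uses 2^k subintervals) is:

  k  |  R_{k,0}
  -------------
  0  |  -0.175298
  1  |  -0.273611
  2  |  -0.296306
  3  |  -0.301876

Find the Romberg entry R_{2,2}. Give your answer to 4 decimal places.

-0.3037

R_{1,1} = -0.273611 + (-0.273611 − (-0.175298))/3 = -0.306382
R_{2,1} = (4·(-0.296306) − (-0.273611)) / 3 = -0.303871
R_{2,2} = (16·(-0.303871) − (-0.306382)) / 15 = -0.303704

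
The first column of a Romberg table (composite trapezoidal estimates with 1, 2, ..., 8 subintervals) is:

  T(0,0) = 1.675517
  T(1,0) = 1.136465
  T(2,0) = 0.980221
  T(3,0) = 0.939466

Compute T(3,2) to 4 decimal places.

0.9257

T(2,1) = 0.980221 + (0.980221 − 1.136465)/3 = 0.928140
T(3,1) = 0.939466 + (0.939466 − 0.980221)/3 = 0.925881
T(3,2) = (16·0.925881 − 0.928140) / 15 = 0.925730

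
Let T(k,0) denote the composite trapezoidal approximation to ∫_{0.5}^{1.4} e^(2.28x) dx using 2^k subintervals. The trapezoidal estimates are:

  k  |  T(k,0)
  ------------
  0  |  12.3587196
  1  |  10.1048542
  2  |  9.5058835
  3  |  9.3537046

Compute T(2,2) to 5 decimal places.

9.30307

T(1,1) = (4·10.1048542 − 12.3587196) / 3 = 9.3535657
T(2,1) = (4·9.5058835 − 10.1048542) / 3 = 9.3062266
T(2,2) = 9.3062266 + (9.3062266 − 9.3535657)/15 = 9.3030707
(Column j=1 coincides with Simpson's rule on the same nodes.)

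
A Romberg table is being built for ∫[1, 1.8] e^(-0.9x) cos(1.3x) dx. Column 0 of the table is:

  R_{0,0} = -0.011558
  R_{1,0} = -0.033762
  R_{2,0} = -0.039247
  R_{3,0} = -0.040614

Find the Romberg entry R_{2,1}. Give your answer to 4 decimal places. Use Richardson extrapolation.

-0.0411

R_{2,1} = -0.039247 + (-0.039247 − (-0.033762))/3 = -0.041075
(Column j=1 coincides with Simpson's rule on the same nodes.)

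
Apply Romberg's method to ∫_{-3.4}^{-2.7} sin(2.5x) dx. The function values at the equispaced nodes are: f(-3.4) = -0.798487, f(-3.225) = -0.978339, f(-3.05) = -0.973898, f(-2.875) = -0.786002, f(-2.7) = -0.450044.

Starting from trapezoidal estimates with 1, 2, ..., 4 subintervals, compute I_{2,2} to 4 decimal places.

I_{0,0} (trapezoid, 1 panel, h=0.7000): -0.436986
I_{1,0} (trapezoid, 2 panels, h=0.3500): -0.559357
I_{2,0} (trapezoid, 4 panels, h=0.1750): -0.588438
I_{1,1} = -0.559357 + (-0.559357 − (-0.436986))/3 = -0.600147
I_{2,1} = -0.588438 + (-0.588438 − (-0.559357))/3 = -0.598132
I_{2,2} = -0.598132 + (-0.598132 − (-0.600147))/15 = -0.597998

-0.5980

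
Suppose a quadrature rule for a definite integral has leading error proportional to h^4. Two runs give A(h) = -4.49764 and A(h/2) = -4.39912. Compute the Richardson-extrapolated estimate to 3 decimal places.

The leading error scales as h^4; refining by a factor of 2 reduces it by 2^4 = 16.
Extrapolated value = (16·A(h/2) − A(h)) / (16 − 1)
= (16·(-4.39912) − (-4.49764)) / 15
= -65.88828 / 15 = -4.39255

-4.393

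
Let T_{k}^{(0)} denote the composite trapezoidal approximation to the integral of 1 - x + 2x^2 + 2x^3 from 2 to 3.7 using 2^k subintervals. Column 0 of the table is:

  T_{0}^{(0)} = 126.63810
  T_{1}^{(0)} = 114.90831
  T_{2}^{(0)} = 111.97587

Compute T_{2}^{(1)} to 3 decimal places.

Richardson extrapolation on the trapezoidal column (denominator 4−1=3):
T_{2}^{(1)} = (4·111.97587 − 114.90831) / 3 = 110.99839

110.998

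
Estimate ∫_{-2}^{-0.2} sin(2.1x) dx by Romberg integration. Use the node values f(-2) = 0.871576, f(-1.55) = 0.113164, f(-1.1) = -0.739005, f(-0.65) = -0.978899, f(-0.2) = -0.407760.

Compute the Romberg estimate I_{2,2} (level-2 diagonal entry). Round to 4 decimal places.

I_{0,0} (trapezoid, 1 panel, h=1.8000): 0.417434
I_{1,0} (trapezoid, 2 panels, h=0.9000): -0.456387
I_{2,0} (trapezoid, 4 panels, h=0.4500): -0.617774
I_{1,1} = -0.456387 + (-0.456387 − 0.417434)/3 = -0.747661
I_{2,1} = -0.617774 + (-0.617774 − (-0.456387))/3 = -0.671570
I_{2,2} = -0.671570 + (-0.671570 − (-0.747661))/15 = -0.666497

-0.6665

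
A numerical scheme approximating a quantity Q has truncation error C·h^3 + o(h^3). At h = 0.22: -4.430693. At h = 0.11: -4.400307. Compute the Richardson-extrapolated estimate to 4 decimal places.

Extrapolated value = (8·A(h/2) − A(h)) / (8 − 1)
= (8·(-4.400307) − (-4.430693)) / 7
= -30.771763 / 7 = -4.395966

-4.3960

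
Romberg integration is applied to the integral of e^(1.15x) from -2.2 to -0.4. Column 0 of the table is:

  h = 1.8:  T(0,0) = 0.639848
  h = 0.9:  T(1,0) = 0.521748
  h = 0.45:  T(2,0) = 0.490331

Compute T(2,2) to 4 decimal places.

0.4797

Richardson extrapolation on the trapezoidal column (denominator 4−1=3):
T(1,1) = (4·0.521748 − 0.639848) / 3 = 0.482381
T(2,1) = 0.490331 + (0.490331 − 0.521748)/3 = 0.479859
T(2,2) = 0.479859 + (0.479859 − 0.482381)/15 = 0.479691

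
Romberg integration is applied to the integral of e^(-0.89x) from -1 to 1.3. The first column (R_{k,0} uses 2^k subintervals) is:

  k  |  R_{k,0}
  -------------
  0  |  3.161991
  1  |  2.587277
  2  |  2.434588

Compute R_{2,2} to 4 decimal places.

R_{1,1} = 2.587277 + (2.587277 − 3.161991)/3 = 2.395706
R_{2,1} = (4·2.434588 − 2.587277) / 3 = 2.383692
R_{2,2} = 2.383692 + (2.383692 − 2.395706)/15 = 2.382891

2.3829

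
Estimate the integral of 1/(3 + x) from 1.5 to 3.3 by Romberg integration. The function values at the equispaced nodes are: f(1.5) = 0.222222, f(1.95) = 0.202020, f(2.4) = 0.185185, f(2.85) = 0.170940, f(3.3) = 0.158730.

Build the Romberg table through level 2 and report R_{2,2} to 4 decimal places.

R_{0,0} (trapezoid, 1 panel, h=1.8000): 0.342857
R_{1,0} (trapezoid, 2 panels, h=0.9000): 0.338095
R_{2,0} (trapezoid, 4 panels, h=0.4500): 0.336879
R_{1,1} = 0.338095 + (0.338095 − 0.342857)/3 = 0.336508
R_{2,1} = 0.336879 + (0.336879 − 0.338095)/3 = 0.336474
R_{2,2} = 0.336474 + (0.336474 − 0.336508)/15 = 0.336472

0.3365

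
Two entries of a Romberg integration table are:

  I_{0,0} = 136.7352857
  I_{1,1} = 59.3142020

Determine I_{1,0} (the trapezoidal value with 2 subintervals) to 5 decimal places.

78.66947

From I_{1,1} = (4·I_{1,0} − I_{0,0})/3, solve for I_{1,0}:
4·I_{1,0} = 3·59.3142020 + 136.7352857 = 314.6778917
I_{1,0} = 78.6694729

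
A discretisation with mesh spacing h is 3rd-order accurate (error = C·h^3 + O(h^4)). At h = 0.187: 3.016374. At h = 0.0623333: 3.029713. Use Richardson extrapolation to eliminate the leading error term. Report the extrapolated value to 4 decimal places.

3.0302

The leading error scales as h^3; refining by a factor of 3 reduces it by 3^3 = 27.
Extrapolated value = (27·A(h/3) − A(h)) / (27 − 1)
= (27·3.029713 − 3.016374) / 26
= 78.785877 / 26 = 3.030226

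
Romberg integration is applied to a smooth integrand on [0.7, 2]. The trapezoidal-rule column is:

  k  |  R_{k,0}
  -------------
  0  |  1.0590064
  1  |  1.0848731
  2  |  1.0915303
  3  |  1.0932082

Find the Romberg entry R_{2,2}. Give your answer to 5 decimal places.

Richardson extrapolation on the trapezoidal column (denominator 4−1=3):
R_{1,1} = (4·1.0848731 − 1.0590064) / 3 = 1.0934953
R_{2,1} = (4·1.0915303 − 1.0848731) / 3 = 1.0937494
R_{2,2} = 1.0937494 + (1.0937494 − 1.0934953)/15 = 1.0937663

1.09377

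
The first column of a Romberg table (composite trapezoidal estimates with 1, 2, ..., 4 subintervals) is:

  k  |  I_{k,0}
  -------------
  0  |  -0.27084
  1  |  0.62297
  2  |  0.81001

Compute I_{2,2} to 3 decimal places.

Richardson extrapolation on the trapezoidal column (denominator 4−1=3):
I_{1,1} = 0.62297 + (0.62297 − (-0.27084))/3 = 0.92091
I_{2,1} = 0.81001 + (0.81001 − 0.62297)/3 = 0.87236
I_{2,2} = 0.87236 + (0.87236 − 0.92091)/15 = 0.86912

0.869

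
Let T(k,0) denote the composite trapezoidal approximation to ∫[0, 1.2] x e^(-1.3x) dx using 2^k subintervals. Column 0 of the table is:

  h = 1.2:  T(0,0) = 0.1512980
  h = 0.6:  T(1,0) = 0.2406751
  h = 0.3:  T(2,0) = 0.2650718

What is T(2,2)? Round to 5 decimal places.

0.27339

T(1,1) = 0.2406751 + (0.2406751 − 0.1512980)/3 = 0.2704675
T(2,1) = 0.2650718 + (0.2650718 − 0.2406751)/3 = 0.2732040
T(2,2) = (16·0.2732040 − 0.2704675) / 15 = 0.2733864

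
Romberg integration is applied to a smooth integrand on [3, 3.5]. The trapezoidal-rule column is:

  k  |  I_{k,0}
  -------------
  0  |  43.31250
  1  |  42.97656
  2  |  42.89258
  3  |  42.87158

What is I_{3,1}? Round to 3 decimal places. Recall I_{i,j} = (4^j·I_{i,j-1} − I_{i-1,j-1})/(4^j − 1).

42.865

Richardson extrapolation on the trapezoidal column (denominator 4−1=3):
I_{3,1} = (4·42.87158 − 42.89258) / 3 = 42.86458
(Column j=1 coincides with Simpson's rule on the same nodes.)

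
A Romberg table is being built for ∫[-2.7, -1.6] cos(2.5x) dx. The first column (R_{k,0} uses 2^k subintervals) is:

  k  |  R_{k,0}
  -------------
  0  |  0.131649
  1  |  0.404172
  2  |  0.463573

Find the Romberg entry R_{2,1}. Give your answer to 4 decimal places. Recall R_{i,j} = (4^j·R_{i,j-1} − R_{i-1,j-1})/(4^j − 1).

0.4834

Richardson extrapolation on the trapezoidal column (denominator 4−1=3):
R_{2,1} = (4·0.463573 − 0.404172) / 3 = 0.483373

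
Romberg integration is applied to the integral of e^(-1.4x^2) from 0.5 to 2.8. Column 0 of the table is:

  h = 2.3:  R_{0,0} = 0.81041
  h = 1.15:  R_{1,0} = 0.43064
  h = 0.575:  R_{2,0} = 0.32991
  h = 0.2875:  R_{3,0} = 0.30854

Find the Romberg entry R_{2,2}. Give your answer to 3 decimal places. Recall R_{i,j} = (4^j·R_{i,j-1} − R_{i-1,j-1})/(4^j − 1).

R_{1,1} = 0.43064 + (0.43064 − 0.81041)/3 = 0.30405
R_{2,1} = (4·0.32991 − 0.43064) / 3 = 0.29633
R_{2,2} = 0.29633 + (0.29633 − 0.30405)/15 = 0.29582
(Column j=1 coincides with Simpson's rule on the same nodes.)

0.296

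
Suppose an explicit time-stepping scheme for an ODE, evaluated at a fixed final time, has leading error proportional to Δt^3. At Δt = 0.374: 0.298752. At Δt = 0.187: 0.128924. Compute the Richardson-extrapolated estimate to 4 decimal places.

Extrapolated value = (8·A(Δt/2) − A(Δt)) / (8 − 1)
= (8·0.128924 − 0.298752) / 7
= 0.732640 / 7 = 0.104663

0.1047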